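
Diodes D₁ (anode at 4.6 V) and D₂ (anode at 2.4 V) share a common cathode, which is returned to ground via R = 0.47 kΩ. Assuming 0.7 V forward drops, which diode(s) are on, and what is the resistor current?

Assume both conduct. Then node N would need to be at both 4.6−0.7 = 3.9 V and 2.4−0.7 = 1.7 V, which is impossible.
Assume only D₁ conducts: V_N = 4.6 − 0.7 = 3.9 V, so I_R = 3.9/0.47 = 8.3 mA.
Check D₂: its anode-to-cathode voltage is 2.4 − 3.9 = -1.5 V < 0.7 V, so it is off. The assumption is consistent.

Only D₁ conducts; I_R ≈ 8.3 mA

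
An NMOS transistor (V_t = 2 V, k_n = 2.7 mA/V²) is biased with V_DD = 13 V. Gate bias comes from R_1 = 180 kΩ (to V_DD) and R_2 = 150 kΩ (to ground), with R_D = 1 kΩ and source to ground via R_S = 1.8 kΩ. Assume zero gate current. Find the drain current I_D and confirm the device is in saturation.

V_G = V_DD·R_2/(R_1+R_2) = 13×150/330 = 5.91 V.
Assume saturation: I_D = (k_n/2)(V_GS − V_t)² with V_GS = V_G − I_D·R_S = 5.91 − 1.8·I_D.
Substituting gives 4.37·I_D² − 20·I_D + 20.6 = 0, with roots I_D = 1.57 or 3 mA.
The root I_D = 3 mA gives V_GS = 0.509 V ≤ V_t, so take I_D = 1.57 mA.
Then V_GS = 3.08 V and V_DS = V_DD − I_D(R_D+R_S) = 13 − 1.57×2.8 = 8.6 V.
Saturation requires V_DS ≥ V_GS − V_t = 1.08 V; 8.6 ≥ 1.08 ✓.

I_D ≈ 1.6 mA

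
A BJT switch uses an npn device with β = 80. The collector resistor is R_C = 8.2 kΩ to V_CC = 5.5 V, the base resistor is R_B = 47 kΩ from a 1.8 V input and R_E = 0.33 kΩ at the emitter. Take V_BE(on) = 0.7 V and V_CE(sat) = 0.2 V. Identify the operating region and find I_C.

Assume active: I_B = (1.8 − 0.7)/(47 + 81×0.33) = 0.0149 mA, I_C = β·I_B = 1.19 mA.
Then V_CE = 5.5 − 1.19×8.2 − 1.21×0.33 = -4.69 V < 0.2 V — the active assumption fails.
Re-solve with V_CE = 0.2 V. KCL at the emitter: V_E/R_E = (V_BB−0.7−V_E)/R_B + (V_CC−0.2−V_E)/R_C, giving V_E = 0.211 V.
I_C = (V_CC − 0.2 − V_E)/R_C = (5.3 − 0.211)/8.2 = 0.621 mA.
Check: I_B = (1.1 − 0.211)/47 = 0.0189 mA, and β·I_B = 1.51 mA > I_C, confirming saturation.

saturation; I_C ≈ 0.62 mA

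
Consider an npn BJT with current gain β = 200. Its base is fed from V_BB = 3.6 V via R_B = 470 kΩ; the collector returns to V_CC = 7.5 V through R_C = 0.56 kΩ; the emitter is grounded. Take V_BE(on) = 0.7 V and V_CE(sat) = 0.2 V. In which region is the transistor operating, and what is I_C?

Assume active. Base-emitter loop: I_B = (V_BB − V_BE)/R_B = (3.6 − 0.7)/470 = 0.00617 mA.
I_C = β·I_B = 200×0.00617 = 1.23 mA.
V_CE = V_CC − I_C·R_C = 7.5 − 1.23×0.56 = 6.81 V > V_CE(sat), so the active-region assumption holds.

active; I_C ≈ 1.2 mA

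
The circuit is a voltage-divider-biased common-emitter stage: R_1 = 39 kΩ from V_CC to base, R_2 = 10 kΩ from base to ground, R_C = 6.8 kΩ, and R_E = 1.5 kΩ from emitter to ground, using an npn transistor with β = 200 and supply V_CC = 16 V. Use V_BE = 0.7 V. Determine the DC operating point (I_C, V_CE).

I_C ≈ 1.7 mA, V_CE ≈ 2.2 V

Thevenize the base divider: V_Th = V_CC·R_2/(R_1+R_2) = 16×10/49 = 3.27 V, R_Th = R_1‖R_2 = 7.96 kΩ.
Base-emitter loop: V_Th = I_B·R_Th + V_BE + (β+1)I_B·R_E, so I_B = (3.27 − 0.7) / (7.96 + 201×1.5) = 0.00829 mA.
I_C = β·I_B = 200×0.00829 = 1.66 mA, and I_E = (β+1)I_B = 1.67 mA.
V_CE = V_CC − I_C·R_C − I_E·R_E = 16 − 1.66×6.8 − 1.67×1.5 = 2.23 V.
V_CE = 2.23 V > 0.2 V confirms active-region operation.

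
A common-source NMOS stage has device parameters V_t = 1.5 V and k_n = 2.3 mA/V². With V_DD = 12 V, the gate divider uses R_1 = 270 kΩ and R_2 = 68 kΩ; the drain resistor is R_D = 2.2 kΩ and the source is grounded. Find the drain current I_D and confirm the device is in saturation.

I_D ≈ 0.96 mA

V_G = V_DD·R_2/(R_1+R_2) = 12×68/338 = 2.41 V. With the source grounded, V_GS = V_G = 2.41 V.
Assume saturation: I_D = (k_n/2)(V_GS − V_t)² = (2.3/2)×(2.41 − 1.5)² = 1.15×0.914² = 0.961 mA.
V_DS = V_DD − I_D·R_D = 12 − 0.961×2.2 = 9.89 V.
Saturation requires V_DS ≥ V_GS − V_t = 0.914 V; 9.89 ≥ 0.914 ✓.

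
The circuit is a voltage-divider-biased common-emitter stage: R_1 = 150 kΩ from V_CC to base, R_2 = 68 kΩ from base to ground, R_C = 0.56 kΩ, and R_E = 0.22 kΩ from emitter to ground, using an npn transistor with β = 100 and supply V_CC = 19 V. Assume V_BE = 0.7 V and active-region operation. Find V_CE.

V_CE ≈ 13 V

Thevenize the base divider: V_Th = V_CC·R_2/(R_1+R_2) = 19×68/218 = 5.93 V, R_Th = R_1‖R_2 = 46.8 kΩ.
Base-emitter loop: V_Th = I_B·R_Th + V_BE + (β+1)I_B·R_E, so I_B = (5.93 − 0.7) / (46.8 + 101×0.22) = 0.0757 mA.
I_C = β·I_B = 100×0.0757 = 7.57 mA, and I_E = (β+1)I_B = 7.65 mA.
V_CE = V_CC − I_C·R_C − I_E·R_E = 19 − 7.57×0.56 − 7.65×0.22 = 13.1 V.
V_CE = 13.1 V > 0.2 V confirms active-region operation.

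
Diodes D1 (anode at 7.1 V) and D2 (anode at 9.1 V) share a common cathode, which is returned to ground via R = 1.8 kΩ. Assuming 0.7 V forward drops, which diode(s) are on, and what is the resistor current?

Assume both conduct. Then node N would need to be at both 7.1−0.7 = 6.4 V and 9.1−0.7 = 8.4 V, which is impossible.
Assume only D2 conducts: V_N = 9.1 − 0.7 = 8.4 V, so I_R = 8.4/1.8 = 4.67 mA.
Check D1: its anode-to-cathode voltage is 7.1 − 8.4 = -1.3 V < 0.7 V, so it is off. The assumption is consistent.

Only D2 conducts; I_R ≈ 4.7 mA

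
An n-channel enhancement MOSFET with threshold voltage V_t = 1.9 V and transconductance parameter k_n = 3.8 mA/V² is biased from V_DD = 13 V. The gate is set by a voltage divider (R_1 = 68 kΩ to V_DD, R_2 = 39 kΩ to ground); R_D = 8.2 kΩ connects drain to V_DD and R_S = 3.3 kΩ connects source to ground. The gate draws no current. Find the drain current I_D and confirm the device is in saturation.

I_D ≈ 0.68 mA

V_G = V_DD·R_2/(R_1+R_2) = 13×39/107 = 4.74 V.
Assume saturation: I_D = (k_n/2)(V_GS − V_t)² with V_GS = V_G − I_D·R_S = 4.74 − 3.3·I_D.
Substituting gives 20.7·I_D² − 36.6·I_D + 15.3 = 0, with roots I_D = 0.679 or 1.09 mA.
The root I_D = 1.09 mA gives V_GS = 1.14 V ≤ V_t, so take I_D = 0.679 mA.
Then V_GS = 2.5 V and V_DS = V_DD − I_D(R_D+R_S) = 13 − 0.679×11.5 = 5.19 V.
Saturation requires V_DS ≥ V_GS − V_t = 0.598 V; 5.19 ≥ 0.598 ✓.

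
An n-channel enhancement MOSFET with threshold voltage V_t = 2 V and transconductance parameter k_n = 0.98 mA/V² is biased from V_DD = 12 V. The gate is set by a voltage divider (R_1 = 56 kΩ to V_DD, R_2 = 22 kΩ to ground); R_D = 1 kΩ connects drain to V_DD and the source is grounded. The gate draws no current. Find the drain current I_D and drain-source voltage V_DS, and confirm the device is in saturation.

V_G = V_DD·R_2/(R_1+R_2) = 12×22/78 = 3.38 V. With the source grounded, V_GS = V_G = 3.38 V.
Assume saturation: I_D = (k_n/2)(V_GS − V_t)² = (0.98/2)×(3.38 − 2)² = 0.49×1.38² = 0.939 mA.
V_DS = V_DD − I_D·R_D = 12 − 0.939×1 = 11.1 V.
Saturation requires V_DS ≥ V_GS − V_t = 1.38 V; 11.1 ≥ 1.38 ✓.

I_D ≈ 0.94 mA, V_DS ≈ 11 V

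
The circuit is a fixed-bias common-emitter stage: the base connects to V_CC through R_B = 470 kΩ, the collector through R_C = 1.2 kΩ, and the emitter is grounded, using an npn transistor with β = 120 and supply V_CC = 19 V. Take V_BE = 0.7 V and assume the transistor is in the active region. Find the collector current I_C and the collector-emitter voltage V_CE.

Base loop: V_CC = I_B·R_B + V_BE, so I_B = (19 − 0.7)/470 kΩ = 0.0389 mA.
In the active region I_C = β·I_B = 120 × 0.0389 = 4.67 mA.
Collector loop: V_CE = V_CC − I_C·R_C = 19 − 4.67×1.2 = 13.4 V.
Since V_CE = 13.4 V > V_CE(sat) ≈ 0.2 V, the transistor is in the active region as assumed.

I_C ≈ 4.7 mA, V_CE ≈ 13 V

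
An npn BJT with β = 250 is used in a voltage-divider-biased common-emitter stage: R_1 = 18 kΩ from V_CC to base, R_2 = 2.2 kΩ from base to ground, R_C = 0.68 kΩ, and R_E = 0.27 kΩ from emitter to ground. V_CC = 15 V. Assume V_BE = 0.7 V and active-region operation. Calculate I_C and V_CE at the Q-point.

I_C ≈ 3.3 mA, V_CE ≈ 12 V

Thevenize the base divider: V_Th = V_CC·R_2/(R_1+R_2) = 15×2.2/20.2 = 1.63 V, R_Th = R_1‖R_2 = 1.96 kΩ.
Base-emitter loop: V_Th = I_B·R_Th + V_BE + (β+1)I_B·R_E, so I_B = (1.63 − 0.7) / (1.96 + 251×0.27) = 0.0134 mA.
I_C = β·I_B = 250×0.0134 = 3.35 mA, and I_E = (β+1)I_B = 3.36 mA.
V_CE = V_CC − I_C·R_C − I_E·R_E = 15 − 3.35×0.68 − 3.36×0.27 = 11.8 V.
V_CE = 11.8 V > 0.2 V confirms active-region operation.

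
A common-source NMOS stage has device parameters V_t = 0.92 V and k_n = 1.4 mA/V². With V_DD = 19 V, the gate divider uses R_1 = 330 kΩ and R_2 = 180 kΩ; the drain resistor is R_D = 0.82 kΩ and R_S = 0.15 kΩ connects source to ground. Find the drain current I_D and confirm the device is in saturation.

V_G = V_DD·R_2/(R_1+R_2) = 19×180/510 = 6.71 V.
Assume saturation: I_D = (k_n/2)(V_GS − V_t)² with V_GS = V_G − I_D·R_S = 6.71 − 0.15·I_D.
Substituting gives 0.0158·I_D² − 2.22·I_D + 23.4 = 0, with roots I_D = 11.5 or 129 mA.
The root I_D = 129 mA gives V_GS = -12.7 V ≤ V_t, so take I_D = 11.5 mA.
Then V_GS = 4.98 V and V_DS = V_DD − I_D(R_D+R_S) = 19 − 11.5×0.97 = 7.82 V.
Saturation requires V_DS ≥ V_GS − V_t = 4.06 V; 7.82 ≥ 4.06 ✓.

I_D ≈ 12 mA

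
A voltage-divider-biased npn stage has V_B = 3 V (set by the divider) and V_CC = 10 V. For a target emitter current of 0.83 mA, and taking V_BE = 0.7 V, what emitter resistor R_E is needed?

V_E = V_B − V_BE = 3 − 0.7 = 2.3 V.
R_E = V_E / I_E = 2.3 / 0.83 = 2.77 kΩ.

R_E ≈ 2.8 kΩ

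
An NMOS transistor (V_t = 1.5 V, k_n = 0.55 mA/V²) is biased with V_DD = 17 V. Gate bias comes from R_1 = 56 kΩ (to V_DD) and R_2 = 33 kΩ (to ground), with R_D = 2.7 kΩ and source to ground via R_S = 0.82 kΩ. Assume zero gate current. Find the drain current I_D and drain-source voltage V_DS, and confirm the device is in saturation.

V_G = V_DD·R_2/(R_1+R_2) = 17×33/89 = 6.3 V.
Assume saturation: I_D = (k_n/2)(V_GS − V_t)² with V_GS = V_G − I_D·R_S = 6.3 − 0.82·I_D.
Substituting gives 0.185·I_D² − 3.17·I_D + 6.34 = 0, with roots I_D = 2.32 or 14.8 mA.
The root I_D = 14.8 mA gives V_GS = -5.84 V ≤ V_t, so take I_D = 2.32 mA.
Then V_GS = 4.4 V and V_DS = V_DD − I_D(R_D+R_S) = 17 − 2.32×3.52 = 8.84 V.
Saturation requires V_DS ≥ V_GS − V_t = 2.9 V; 8.84 ≥ 2.9 ✓.

I_D ≈ 2.3 mA, V_DS ≈ 8.8 V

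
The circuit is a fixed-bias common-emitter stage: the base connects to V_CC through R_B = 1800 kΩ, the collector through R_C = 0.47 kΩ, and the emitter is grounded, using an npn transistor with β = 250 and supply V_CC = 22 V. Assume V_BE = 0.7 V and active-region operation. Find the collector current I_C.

I_C ≈ 3 mA

Base loop: V_CC = I_B·R_B + V_BE, so I_B = (22 − 0.7)/1800 kΩ = 0.0118 mA.
In the active region I_C = β·I_B = 250 × 0.0118 = 2.96 mA.
Collector loop: V_CE = V_CC − I_C·R_C = 22 − 2.96×0.47 = 20.6 V.
Since V_CE = 20.6 V > V_CE(sat) ≈ 0.2 V, the transistor is in the active region as assumed.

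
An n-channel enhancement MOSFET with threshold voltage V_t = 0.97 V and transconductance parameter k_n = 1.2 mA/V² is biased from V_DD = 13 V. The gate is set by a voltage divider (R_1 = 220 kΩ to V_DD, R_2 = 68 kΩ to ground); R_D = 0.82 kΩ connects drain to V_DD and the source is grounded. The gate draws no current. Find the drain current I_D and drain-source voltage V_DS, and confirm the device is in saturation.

I_D ≈ 2.6 mA, V_DS ≈ 11 V

V_G = V_DD·R_2/(R_1+R_2) = 13×68/288 = 3.07 V. With the source grounded, V_GS = V_G = 3.07 V.
Assume saturation: I_D = (k_n/2)(V_GS − V_t)² = (1.2/2)×(3.07 − 0.97)² = 0.6×2.1² = 2.64 mA.
V_DS = V_DD − I_D·R_D = 13 − 2.64×0.82 = 10.8 V.
Saturation requires V_DS ≥ V_GS − V_t = 2.1 V; 10.8 ≥ 2.1 ✓.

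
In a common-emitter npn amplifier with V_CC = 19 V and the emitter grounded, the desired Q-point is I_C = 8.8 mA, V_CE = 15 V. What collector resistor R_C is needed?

R_C ≈ 0.45 kΩ

Collector loop: V_CC = I_C·R_C + V_CE.
R_C = (V_CC − V_CE)/I_C = (19 − 15)/8.8 = 0.455 kΩ.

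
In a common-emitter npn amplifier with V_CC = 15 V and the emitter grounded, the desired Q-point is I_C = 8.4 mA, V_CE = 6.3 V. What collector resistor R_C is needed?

Collector loop: V_CC = I_C·R_C + V_CE.
R_C = (V_CC − V_CE)/I_C = (15 − 6.3)/8.4 = 1.04 kΩ.

R_C ≈ 1 kΩ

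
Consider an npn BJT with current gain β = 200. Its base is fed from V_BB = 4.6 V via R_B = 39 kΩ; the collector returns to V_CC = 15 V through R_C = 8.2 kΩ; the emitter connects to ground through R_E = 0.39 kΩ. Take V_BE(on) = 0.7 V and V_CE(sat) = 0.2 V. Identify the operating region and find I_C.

Assume active: I_B = (4.6 − 0.7)/(39 + 201×0.39) = 0.0332 mA, I_C = β·I_B = 6.64 mA.
Then V_CE = 15 − 6.64×8.2 − 6.68×0.39 = -42.1 V < 0.2 V — the active assumption fails.
Re-solve with V_CE = 0.2 V. KCL at the emitter: V_E/R_E = (V_BB−0.7−V_E)/R_B + (V_CC−0.2−V_E)/R_C, giving V_E = 0.702 V.
I_C = (V_CC − 0.2 − V_E)/R_C = (14.8 − 0.702)/8.2 = 1.72 mA.
Check: I_B = (3.9 − 0.702)/39 = 0.082 mA, and β·I_B = 16.4 mA > I_C, confirming saturation.

saturation; I_C ≈ 1.7 mA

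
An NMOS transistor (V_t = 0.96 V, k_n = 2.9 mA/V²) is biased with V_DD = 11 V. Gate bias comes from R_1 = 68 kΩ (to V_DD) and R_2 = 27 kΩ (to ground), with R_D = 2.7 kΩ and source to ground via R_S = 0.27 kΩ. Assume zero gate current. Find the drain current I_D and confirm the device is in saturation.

V_G = V_DD·R_2/(R_1+R_2) = 11×27/95 = 3.13 V.
Assume saturation: I_D = (k_n/2)(V_GS − V_t)² with V_GS = V_G − I_D·R_S = 3.13 − 0.27·I_D.
Substituting gives 0.106·I_D² − 2.7·I_D + 6.8 = 0, with roots I_D = 2.84 or 22.7 mA.
The root I_D = 22.7 mA gives V_GS = -2.99 V ≤ V_t, so take I_D = 2.84 mA.
Then V_GS = 2.36 V and V_DS = V_DD − I_D(R_D+R_S) = 11 − 2.84×2.97 = 2.57 V.
Saturation requires V_DS ≥ V_GS − V_t = 1.4 V; 2.57 ≥ 1.4 ✓.

I_D ≈ 2.8 mA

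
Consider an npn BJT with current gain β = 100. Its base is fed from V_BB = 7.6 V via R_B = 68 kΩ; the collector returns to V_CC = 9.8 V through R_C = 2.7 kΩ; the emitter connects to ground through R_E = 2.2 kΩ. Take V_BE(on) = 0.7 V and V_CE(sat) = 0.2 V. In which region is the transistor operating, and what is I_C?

saturation; I_C ≈ 1.9 mA

Assume active: I_B = (7.6 − 0.7)/(68 + 101×2.2) = 0.0238 mA, I_C = β·I_B = 2.38 mA.
Then V_CE = 9.8 − 2.38×2.7 − 2.4×2.2 = -1.9 V < 0.2 V — the active assumption fails.
Re-solve with V_CE = 0.2 V. KCL at the emitter: V_E/R_E = (V_BB−0.7−V_E)/R_B + (V_CC−0.2−V_E)/R_C, giving V_E = 4.36 V.
I_C = (V_CC − 0.2 − V_E)/R_C = (9.6 − 4.36)/2.7 = 1.94 mA.
Check: I_B = (6.9 − 4.36)/68 = 0.0374 mA, and β·I_B = 3.74 mA > I_C, confirming saturation.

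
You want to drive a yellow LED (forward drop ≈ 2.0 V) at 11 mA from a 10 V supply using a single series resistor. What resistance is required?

The resistor drops V_S − V_D = 10 − 2.0 = 8 V at 11 mA.
R = 8 V / 11 mA = 0.727 kΩ.

R ≈ 0.73 kΩ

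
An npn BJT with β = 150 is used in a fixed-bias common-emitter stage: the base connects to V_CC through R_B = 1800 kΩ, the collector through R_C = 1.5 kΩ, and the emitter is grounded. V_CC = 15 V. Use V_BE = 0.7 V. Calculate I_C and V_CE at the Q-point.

Base loop: V_CC = I_B·R_B + V_BE, so I_B = (15 − 0.7)/1800 kΩ = 0.00794 mA.
In the active region I_C = β·I_B = 150 × 0.00794 = 1.19 mA.
Collector loop: V_CE = V_CC − I_C·R_C = 15 − 1.19×1.5 = 13.2 V.
Since V_CE = 13.2 V > V_CE(sat) ≈ 0.2 V, the transistor is in the active region as assumed.

I_C ≈ 1.2 mA, V_CE ≈ 13 V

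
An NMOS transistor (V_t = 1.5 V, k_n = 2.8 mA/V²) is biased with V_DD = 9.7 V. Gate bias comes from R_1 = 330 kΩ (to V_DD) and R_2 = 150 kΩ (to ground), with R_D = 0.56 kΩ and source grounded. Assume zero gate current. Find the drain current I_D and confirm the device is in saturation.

I_D ≈ 3.3 mA

V_G = V_DD·R_2/(R_1+R_2) = 9.7×150/480 = 3.03 V. With the source grounded, V_GS = V_G = 3.03 V.
Assume saturation: I_D = (k_n/2)(V_GS − V_t)² = (2.8/2)×(3.03 − 1.5)² = 1.4×1.53² = 3.28 mA.
V_DS = V_DD − I_D·R_D = 9.7 − 3.28×0.56 = 7.86 V.
Saturation requires V_DS ≥ V_GS − V_t = 1.53 V; 7.86 ≥ 1.53 ✓.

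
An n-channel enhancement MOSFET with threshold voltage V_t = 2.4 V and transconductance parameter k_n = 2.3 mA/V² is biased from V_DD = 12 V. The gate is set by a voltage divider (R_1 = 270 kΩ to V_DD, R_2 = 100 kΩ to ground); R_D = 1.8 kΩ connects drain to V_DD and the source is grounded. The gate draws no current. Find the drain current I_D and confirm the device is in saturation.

V_G = V_DD·R_2/(R_1+R_2) = 12×100/370 = 3.24 V. With the source grounded, V_GS = V_G = 3.24 V.
Assume saturation: I_D = (k_n/2)(V_GS − V_t)² = (2.3/2)×(3.24 − 2.4)² = 1.15×0.843² = 0.818 mA.
V_DS = V_DD − I_D·R_D = 12 − 0.818×1.8 = 10.5 V.
Saturation requires V_DS ≥ V_GS − V_t = 0.843 V; 10.5 ≥ 0.843 ✓.

I_D ≈ 0.82 mA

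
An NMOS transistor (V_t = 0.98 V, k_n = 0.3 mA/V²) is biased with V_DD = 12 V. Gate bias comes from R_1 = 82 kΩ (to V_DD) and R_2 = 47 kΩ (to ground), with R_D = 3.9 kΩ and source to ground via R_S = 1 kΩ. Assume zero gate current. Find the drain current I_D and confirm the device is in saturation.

I_D ≈ 0.92 mA

V_G = V_DD·R_2/(R_1+R_2) = 12×47/129 = 4.37 V.
Assume saturation: I_D = (k_n/2)(V_GS − V_t)² with V_GS = V_G − I_D·R_S = 4.37 − 1·I_D.
Substituting gives 0.15·I_D² − 2.02·I_D + 1.73 = 0, with roots I_D = 0.918 or 12.5 mA.
The root I_D = 12.5 mA gives V_GS = -8.16 V ≤ V_t, so take I_D = 0.918 mA.
Then V_GS = 3.45 V and V_DS = V_DD − I_D(R_D+R_S) = 12 − 0.918×4.9 = 7.5 V.
Saturation requires V_DS ≥ V_GS − V_t = 2.47 V; 7.5 ≥ 2.47 ✓.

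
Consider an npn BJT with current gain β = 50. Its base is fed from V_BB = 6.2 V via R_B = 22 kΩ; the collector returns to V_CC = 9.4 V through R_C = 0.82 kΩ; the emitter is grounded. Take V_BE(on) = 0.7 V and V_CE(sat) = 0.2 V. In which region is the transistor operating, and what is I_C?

saturation; I_C ≈ 11 mA

Assume active: I_B = (6.2 − 0.7)/22 = 0.25 mA, giving I_C = β·I_B = 12.5 mA.
But then V_CE = 9.4 − 12.5×0.82 = -0.85 V < V_CE(sat) = 0.2 V — impossible in the active region.
So the transistor is saturated. With V_CE = 0.2 V, I_C = (V_CC − 0.2)/R_C = 9.2/0.82 = 11.2 mA.
Check: β·I_B = 12.5 mA > I_C = 11.2 mA, confirming saturation.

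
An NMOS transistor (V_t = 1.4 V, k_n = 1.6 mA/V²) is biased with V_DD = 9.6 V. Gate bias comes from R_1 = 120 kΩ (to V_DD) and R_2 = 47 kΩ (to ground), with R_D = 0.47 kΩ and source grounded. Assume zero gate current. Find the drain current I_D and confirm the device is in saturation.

I_D ≈ 1.4 mA

V_G = V_DD·R_2/(R_1+R_2) = 9.6×47/167 = 2.7 V. With the source grounded, V_GS = V_G = 2.7 V.
Assume saturation: I_D = (k_n/2)(V_GS − V_t)² = (1.6/2)×(2.7 − 1.4)² = 0.8×1.3² = 1.36 mA.
V_DS = V_DD − I_D·R_D = 9.6 − 1.36×0.47 = 8.96 V.
Saturation requires V_DS ≥ V_GS − V_t = 1.3 V; 8.96 ≥ 1.3 ✓.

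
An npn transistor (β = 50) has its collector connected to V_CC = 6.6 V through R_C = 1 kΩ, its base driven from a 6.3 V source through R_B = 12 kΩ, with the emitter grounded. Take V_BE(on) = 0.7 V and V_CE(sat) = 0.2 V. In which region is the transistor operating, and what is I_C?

saturation; I_C ≈ 6.4 mA

Assume active: I_B = (6.3 − 0.7)/12 = 0.467 mA, giving I_C = β·I_B = 23.3 mA.
But then V_CE = 6.6 − 23.3×1 = -16.7 V < V_CE(sat) = 0.2 V — impossible in the active region.
So the transistor is saturated. With V_CE = 0.2 V, I_C = (V_CC − 0.2)/R_C = 6.4/1 = 6.4 mA.
Check: β·I_B = 23.3 mA > I_C = 6.4 mA, confirming saturation.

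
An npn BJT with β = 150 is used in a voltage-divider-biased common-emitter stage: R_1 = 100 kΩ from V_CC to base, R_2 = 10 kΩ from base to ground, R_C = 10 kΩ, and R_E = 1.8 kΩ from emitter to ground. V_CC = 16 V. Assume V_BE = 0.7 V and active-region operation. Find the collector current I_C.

I_C ≈ 0.4 mA

Thevenize the base divider: V_Th = V_CC·R_2/(R_1+R_2) = 16×10/110 = 1.45 V, R_Th = R_1‖R_2 = 9.09 kΩ.
Base-emitter loop: V_Th = I_B·R_Th + V_BE + (β+1)I_B·R_E, so I_B = (1.45 − 0.7) / (9.09 + 151×1.8) = 0.00269 mA.
I_C = β·I_B = 150×0.00269 = 0.403 mA, and I_E = (β+1)I_B = 0.406 mA.
V_CE = V_CC − I_C·R_C − I_E·R_E = 16 − 0.403×10 − 0.406×1.8 = 11.2 V.
V_CE = 11.2 V > 0.2 V confirms active-region operation.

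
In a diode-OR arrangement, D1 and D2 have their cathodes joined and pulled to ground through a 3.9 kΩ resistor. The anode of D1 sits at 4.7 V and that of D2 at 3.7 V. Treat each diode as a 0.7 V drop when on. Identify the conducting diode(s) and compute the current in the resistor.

Assume both conduct. Then node N would need to be at both 4.7−0.7 = 4 V and 3.7−0.7 = 3 V, which is impossible.
Assume only D1 conducts: V_N = 4.7 − 0.7 = 4 V, so I_R = 4/3.9 = 1.03 mA.
Check D2: its anode-to-cathode voltage is 3.7 − 4 = -0.3 V < 0.7 V, so it is off. The assumption is consistent.

Only D1 conducts; I_R ≈ 1 mA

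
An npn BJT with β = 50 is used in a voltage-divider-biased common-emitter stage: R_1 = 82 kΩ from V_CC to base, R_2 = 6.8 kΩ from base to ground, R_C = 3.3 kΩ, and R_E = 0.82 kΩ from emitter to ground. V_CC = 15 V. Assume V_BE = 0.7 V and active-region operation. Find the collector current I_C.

I_C ≈ 0.47 mA

Thevenize the base divider: V_Th = V_CC·R_2/(R_1+R_2) = 15×6.8/88.8 = 1.15 V, R_Th = R_1‖R_2 = 6.28 kΩ.
Base-emitter loop: V_Th = I_B·R_Th + V_BE + (β+1)I_B·R_E, so I_B = (1.15 − 0.7) / (6.28 + 51×0.82) = 0.00933 mA.
I_C = β·I_B = 50×0.00933 = 0.466 mA, and I_E = (β+1)I_B = 0.476 mA.
V_CE = V_CC − I_C·R_C − I_E·R_E = 15 − 0.466×3.3 − 0.476×0.82 = 13.1 V.
V_CE = 13.1 V > 0.2 V confirms active-region operation.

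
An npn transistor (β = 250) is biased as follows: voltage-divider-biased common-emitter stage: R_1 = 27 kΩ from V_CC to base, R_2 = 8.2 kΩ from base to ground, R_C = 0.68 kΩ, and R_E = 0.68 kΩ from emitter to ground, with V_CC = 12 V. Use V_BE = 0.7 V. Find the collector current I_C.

Thevenize the base divider: V_Th = V_CC·R_2/(R_1+R_2) = 12×8.2/35.2 = 2.8 V, R_Th = R_1‖R_2 = 6.29 kΩ.
Base-emitter loop: V_Th = I_B·R_Th + V_BE + (β+1)I_B·R_E, so I_B = (2.8 − 0.7) / (6.29 + 251×0.68) = 0.0118 mA.
I_C = β·I_B = 250×0.0118 = 2.96 mA, and I_E = (β+1)I_B = 2.97 mA.
V_CE = V_CC − I_C·R_C − I_E·R_E = 12 − 2.96×0.68 − 2.97×0.68 = 7.97 V.
V_CE = 7.97 V > 0.2 V confirms active-region operation.

I_C ≈ 3 mA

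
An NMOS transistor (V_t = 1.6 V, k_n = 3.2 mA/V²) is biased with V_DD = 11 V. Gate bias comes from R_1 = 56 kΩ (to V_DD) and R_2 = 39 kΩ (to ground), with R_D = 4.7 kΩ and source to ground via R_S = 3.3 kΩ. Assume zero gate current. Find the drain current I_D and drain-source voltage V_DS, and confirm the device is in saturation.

I_D ≈ 0.69 mA, V_DS ≈ 5.5 V

V_G = V_DD·R_2/(R_1+R_2) = 11×39/95 = 4.52 V.
Assume saturation: I_D = (k_n/2)(V_GS − V_t)² with V_GS = V_G − I_D·R_S = 4.52 − 3.3·I_D.
Substituting gives 17.4·I_D² − 31.8·I_D + 13.6 = 0, with roots I_D = 0.685 or 1.14 mA.
The root I_D = 1.14 mA gives V_GS = 0.756 V ≤ V_t, so take I_D = 0.685 mA.
Then V_GS = 2.25 V and V_DS = V_DD − I_D(R_D+R_S) = 11 − 0.685×8 = 5.52 V.
Saturation requires V_DS ≥ V_GS − V_t = 0.654 V; 5.52 ≥ 0.654 ✓.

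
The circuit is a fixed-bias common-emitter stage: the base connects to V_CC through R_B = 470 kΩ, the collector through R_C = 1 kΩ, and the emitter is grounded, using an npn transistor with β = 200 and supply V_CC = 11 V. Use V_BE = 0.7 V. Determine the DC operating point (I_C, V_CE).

Base loop: V_CC = I_B·R_B + V_BE, so I_B = (11 − 0.7)/470 kΩ = 0.0219 mA.
In the active region I_C = β·I_B = 200 × 0.0219 = 4.38 mA.
Collector loop: V_CE = V_CC − I_C·R_C = 11 − 4.38×1 = 6.62 V.
Since V_CE = 6.62 V > V_CE(sat) ≈ 0.2 V, the transistor is in the active region as assumed.

I_C ≈ 4.4 mA, V_CE ≈ 6.6 V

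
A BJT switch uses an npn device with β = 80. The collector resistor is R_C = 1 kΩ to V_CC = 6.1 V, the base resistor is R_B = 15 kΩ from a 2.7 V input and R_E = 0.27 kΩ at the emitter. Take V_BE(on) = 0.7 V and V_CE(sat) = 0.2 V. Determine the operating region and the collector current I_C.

Assume active. Base-emitter loop: I_B = (V_BB − V_BE)/(R_B + (β+1)R_E) = (2.7 − 0.7)/(15 + 81×0.27) = 0.0542 mA.
I_C = β·I_B = 80×0.0542 = 4.34 mA.
V_CE = V_CC − I_C·R_C − I_E·R_E = 6.1 − 4.34×1 − 4.39×0.27 = 0.574 V > V_CE(sat), so the active-region assumption holds.

active; I_C ≈ 4.3 mA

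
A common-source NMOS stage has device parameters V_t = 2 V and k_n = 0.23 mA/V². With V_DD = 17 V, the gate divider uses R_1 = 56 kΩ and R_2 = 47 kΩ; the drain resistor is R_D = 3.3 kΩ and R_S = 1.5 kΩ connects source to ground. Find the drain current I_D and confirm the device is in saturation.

I_D ≈ 1.5 mA

V_G = V_DD·R_2/(R_1+R_2) = 17×47/103 = 7.76 V.
Assume saturation: I_D = (k_n/2)(V_GS − V_t)² with V_GS = V_G − I_D·R_S = 7.76 − 1.5·I_D.
Substituting gives 0.259·I_D² − 2.99·I_D + 3.81 = 0, with roots I_D = 1.46 or 10.1 mA.
The root I_D = 10.1 mA gives V_GS = -7.36 V ≤ V_t, so take I_D = 1.46 mA.
Then V_GS = 5.56 V and V_DS = V_DD − I_D(R_D+R_S) = 17 − 1.46×4.8 = 9.98 V.
Saturation requires V_DS ≥ V_GS − V_t = 3.56 V; 9.98 ≥ 3.56 ✓.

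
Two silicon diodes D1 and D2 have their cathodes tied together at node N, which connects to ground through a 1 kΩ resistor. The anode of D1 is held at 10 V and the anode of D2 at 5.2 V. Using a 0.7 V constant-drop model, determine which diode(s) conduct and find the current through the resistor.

Assume both conduct. Then node N would need to be at both 10−0.7 = 9.3 V and 5.2−0.7 = 4.5 V, which is impossible.
Assume only D1 conducts: V_N = 10 − 0.7 = 9.3 V, so I_R = 9.3/1 = 9.3 mA.
Check D2: its anode-to-cathode voltage is 5.2 − 9.3 = -4.1 V < 0.7 V, so it is off. The assumption is consistent.

Only D1 conducts; I_R ≈ 9.3 mA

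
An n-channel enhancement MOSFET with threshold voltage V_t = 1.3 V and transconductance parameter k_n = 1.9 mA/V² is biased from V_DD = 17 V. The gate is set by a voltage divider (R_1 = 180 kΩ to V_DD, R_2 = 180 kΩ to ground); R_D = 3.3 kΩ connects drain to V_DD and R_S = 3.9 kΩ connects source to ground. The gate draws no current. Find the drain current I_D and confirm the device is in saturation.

V_G = V_DD·R_2/(R_1+R_2) = 17×180/360 = 8.5 V.
Assume saturation: I_D = (k_n/2)(V_GS − V_t)² with V_GS = V_G − I_D·R_S = 8.5 − 3.9·I_D.
Substituting gives 14.4·I_D² − 54.4·I_D + 49.2 = 0, with roots I_D = 1.52 or 2.24 mA.
The root I_D = 2.24 mA gives V_GS = -0.235 V ≤ V_t, so take I_D = 1.52 mA.
Then V_GS = 2.57 V and V_DS = V_DD − I_D(R_D+R_S) = 17 − 1.52×7.2 = 6.04 V.
Saturation requires V_DS ≥ V_GS − V_t = 1.27 V; 6.04 ≥ 1.27 ✓.

I_D ≈ 1.5 mA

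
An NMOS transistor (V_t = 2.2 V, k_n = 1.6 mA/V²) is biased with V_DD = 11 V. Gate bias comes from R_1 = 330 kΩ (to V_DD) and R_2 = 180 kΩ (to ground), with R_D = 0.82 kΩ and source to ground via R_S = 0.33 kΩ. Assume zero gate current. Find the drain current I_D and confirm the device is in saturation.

V_G = V_DD·R_2/(R_1+R_2) = 11×180/510 = 3.88 V.
Assume saturation: I_D = (k_n/2)(V_GS − V_t)² with V_GS = V_G − I_D·R_S = 3.88 − 0.33·I_D.
Substituting gives 0.0871·I_D² − 1.89·I_D + 2.26 = 0, with roots I_D = 1.27 or 20.4 mA.
The root I_D = 20.4 mA gives V_GS = -2.85 V ≤ V_t, so take I_D = 1.27 mA.
Then V_GS = 3.46 V and V_DS = V_DD − I_D(R_D+R_S) = 11 − 1.27×1.15 = 9.53 V.
Saturation requires V_DS ≥ V_GS − V_t = 1.26 V; 9.53 ≥ 1.26 ✓.

I_D ≈ 1.3 mA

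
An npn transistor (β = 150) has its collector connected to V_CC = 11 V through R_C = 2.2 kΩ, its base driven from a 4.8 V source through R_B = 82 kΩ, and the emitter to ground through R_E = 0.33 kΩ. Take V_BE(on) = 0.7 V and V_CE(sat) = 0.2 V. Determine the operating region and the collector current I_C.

Assume active: I_B = (4.8 − 0.7)/(82 + 151×0.33) = 0.0311 mA, I_C = β·I_B = 4.67 mA.
Then V_CE = 11 − 4.67×2.2 − 4.7×0.33 = -0.813 V < 0.2 V — the active assumption fails.
Re-solve with V_CE = 0.2 V. KCL at the emitter: V_E/R_E = (V_BB−0.7−V_E)/R_B + (V_CC−0.2−V_E)/R_C, giving V_E = 1.42 V.
I_C = (V_CC − 0.2 − V_E)/R_C = (10.8 − 1.42)/2.2 = 4.26 mA.
Check: I_B = (4.1 − 1.42)/82 = 0.0327 mA, and β·I_B = 4.91 mA > I_C, confirming saturation.

saturation; I_C ≈ 4.3 mA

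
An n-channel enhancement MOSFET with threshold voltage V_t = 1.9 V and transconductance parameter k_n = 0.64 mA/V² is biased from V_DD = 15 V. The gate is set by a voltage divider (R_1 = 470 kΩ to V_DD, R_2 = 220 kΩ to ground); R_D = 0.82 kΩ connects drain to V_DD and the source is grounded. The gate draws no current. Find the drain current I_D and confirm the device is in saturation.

V_G = V_DD·R_2/(R_1+R_2) = 15×220/690 = 4.78 V. With the source grounded, V_GS = V_G = 4.78 V.
Assume saturation: I_D = (k_n/2)(V_GS − V_t)² = (0.64/2)×(4.78 − 1.9)² = 0.32×2.88² = 2.66 mA.
V_DS = V_DD − I_D·R_D = 15 − 2.66×0.82 = 12.8 V.
Saturation requires V_DS ≥ V_GS − V_t = 2.88 V; 12.8 ≥ 2.88 ✓.

I_D ≈ 2.7 mA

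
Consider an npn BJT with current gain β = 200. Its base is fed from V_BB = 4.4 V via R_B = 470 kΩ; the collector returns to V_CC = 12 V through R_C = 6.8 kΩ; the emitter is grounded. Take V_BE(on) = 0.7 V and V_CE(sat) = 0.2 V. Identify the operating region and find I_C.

Assume active. Base-emitter loop: I_B = (V_BB − V_BE)/R_B = (4.4 − 0.7)/470 = 0.00787 mA.
I_C = β·I_B = 200×0.00787 = 1.57 mA.
V_CE = V_CC − I_C·R_C = 12 − 1.57×6.8 = 1.29 V > V_CE(sat), so the active-region assumption holds.

active; I_C ≈ 1.6 mA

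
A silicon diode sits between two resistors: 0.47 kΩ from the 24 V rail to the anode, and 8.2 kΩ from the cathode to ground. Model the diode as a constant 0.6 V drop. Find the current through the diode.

The two resistors are in series with the diode, so KVL gives 24 = I·0.47 + 0.6 + I·8.2.
I = (24 − 0.6) / (0.47 + 8.2) kΩ = 23.4 / 8.67 = 2.7 mA.

I ≈ 2.7 mA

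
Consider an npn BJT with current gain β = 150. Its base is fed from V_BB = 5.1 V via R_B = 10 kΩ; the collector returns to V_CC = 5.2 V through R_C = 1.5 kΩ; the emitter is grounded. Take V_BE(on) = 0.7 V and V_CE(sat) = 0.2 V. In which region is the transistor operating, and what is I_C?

Assume active: I_B = (5.1 − 0.7)/10 = 0.44 mA, giving I_C = β·I_B = 66 mA.
But then V_CE = 5.2 − 66×1.5 = -93.8 V < V_CE(sat) = 0.2 V — impossible in the active region.
So the transistor is saturated. With V_CE = 0.2 V, I_C = (V_CC − 0.2)/R_C = 5/1.5 = 3.33 mA.
Check: β·I_B = 66 mA > I_C = 3.33 mA, confirming saturation.

saturation; I_C ≈ 3.3 mA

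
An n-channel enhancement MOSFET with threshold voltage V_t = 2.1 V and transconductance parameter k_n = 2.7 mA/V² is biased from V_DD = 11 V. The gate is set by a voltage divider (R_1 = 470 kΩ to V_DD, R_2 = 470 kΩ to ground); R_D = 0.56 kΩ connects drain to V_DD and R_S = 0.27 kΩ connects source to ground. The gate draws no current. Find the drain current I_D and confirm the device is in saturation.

V_G = V_DD·R_2/(R_1+R_2) = 11×470/940 = 5.5 V.
Assume saturation: I_D = (k_n/2)(V_GS − V_t)² with V_GS = V_G − I_D·R_S = 5.5 − 0.27·I_D.
Substituting gives 0.0984·I_D² − 3.48·I_D + 15.6 = 0, with roots I_D = 5.27 or 30.1 mA.
The root I_D = 30.1 mA gives V_GS = -2.62 V ≤ V_t, so take I_D = 5.27 mA.
Then V_GS = 4.08 V and V_DS = V_DD − I_D(R_D+R_S) = 11 − 5.27×0.83 = 6.62 V.
Saturation requires V_DS ≥ V_GS − V_t = 1.98 V; 6.62 ≥ 1.98 ✓.

I_D ≈ 5.3 mA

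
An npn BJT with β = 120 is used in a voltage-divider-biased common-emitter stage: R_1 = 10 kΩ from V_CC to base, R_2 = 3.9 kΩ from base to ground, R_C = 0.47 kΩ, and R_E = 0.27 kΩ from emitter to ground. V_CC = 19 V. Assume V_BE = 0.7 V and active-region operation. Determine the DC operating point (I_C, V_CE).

I_C ≈ 16 mA, V_CE ≈ 7.4 V

Thevenize the base divider: V_Th = V_CC·R_2/(R_1+R_2) = 19×3.9/13.9 = 5.33 V, R_Th = R_1‖R_2 = 2.81 kΩ.
Base-emitter loop: V_Th = I_B·R_Th + V_BE + (β+1)I_B·R_E, so I_B = (5.33 − 0.7) / (2.81 + 121×0.27) = 0.131 mA.
I_C = β·I_B = 120×0.131 = 15.7 mA, and I_E = (β+1)I_B = 15.8 mA.
V_CE = V_CC − I_C·R_C − I_E·R_E = 19 − 15.7×0.47 − 15.8×0.27 = 7.37 V.
V_CE = 7.37 V > 0.2 V confirms active-region operation.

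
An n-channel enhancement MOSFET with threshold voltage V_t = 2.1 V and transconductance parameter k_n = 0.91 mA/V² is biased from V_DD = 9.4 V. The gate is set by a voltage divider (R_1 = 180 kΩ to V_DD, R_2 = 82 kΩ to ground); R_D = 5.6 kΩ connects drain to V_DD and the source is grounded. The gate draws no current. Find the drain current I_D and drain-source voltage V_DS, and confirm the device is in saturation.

I_D ≈ 0.32 mA, V_DS ≈ 7.6 V

V_G = V_DD·R_2/(R_1+R_2) = 9.4×82/262 = 2.94 V. With the source grounded, V_GS = V_G = 2.94 V.
Assume saturation: I_D = (k_n/2)(V_GS − V_t)² = (0.91/2)×(2.94 − 2.1)² = 0.455×0.842² = 0.323 mA.
V_DS = V_DD − I_D·R_D = 9.4 − 0.323×5.6 = 7.59 V.
Saturation requires V_DS ≥ V_GS − V_t = 0.842 V; 7.59 ≥ 0.842 ✓.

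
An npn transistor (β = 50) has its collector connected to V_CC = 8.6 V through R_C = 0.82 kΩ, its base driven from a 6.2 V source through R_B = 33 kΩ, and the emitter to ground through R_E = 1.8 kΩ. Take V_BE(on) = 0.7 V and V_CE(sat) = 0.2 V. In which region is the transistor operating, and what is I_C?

active; I_C ≈ 2.2 mA

Assume active. Base-emitter loop: I_B = (V_BB − V_BE)/(R_B + (β+1)R_E) = (6.2 − 0.7)/(33 + 51×1.8) = 0.0441 mA.
I_C = β·I_B = 50×0.0441 = 2.2 mA.
V_CE = V_CC − I_C·R_C − I_E·R_E = 8.6 − 2.2×0.82 − 2.25×1.8 = 2.75 V > V_CE(sat), so the active-region assumption holds.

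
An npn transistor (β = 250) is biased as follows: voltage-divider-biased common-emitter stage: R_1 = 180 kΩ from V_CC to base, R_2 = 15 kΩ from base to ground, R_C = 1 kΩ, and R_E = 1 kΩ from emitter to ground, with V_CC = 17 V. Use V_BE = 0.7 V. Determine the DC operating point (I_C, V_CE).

I_C ≈ 0.57 mA, V_CE ≈ 16 V

Thevenize the base divider: V_Th = V_CC·R_2/(R_1+R_2) = 17×15/195 = 1.31 V, R_Th = R_1‖R_2 = 13.8 kΩ.
Base-emitter loop: V_Th = I_B·R_Th + V_BE + (β+1)I_B·R_E, so I_B = (1.31 − 0.7) / (13.8 + 251×1) = 0.00229 mA.
I_C = β·I_B = 250×0.00229 = 0.574 mA, and I_E = (β+1)I_B = 0.576 mA.
V_CE = V_CC − I_C·R_C − I_E·R_E = 17 − 0.574×1 − 0.576×1 = 15.9 V.
V_CE = 15.9 V > 0.2 V confirms active-region operation.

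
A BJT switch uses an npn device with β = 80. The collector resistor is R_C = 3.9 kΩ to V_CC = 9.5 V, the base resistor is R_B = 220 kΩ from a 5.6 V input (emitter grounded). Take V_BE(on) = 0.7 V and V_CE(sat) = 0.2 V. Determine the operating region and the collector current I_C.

active; I_C ≈ 1.8 mA

Assume active. Base-emitter loop: I_B = (V_BB − V_BE)/R_B = (5.6 − 0.7)/220 = 0.0223 mA.
I_C = β·I_B = 80×0.0223 = 1.78 mA.
V_CE = V_CC − I_C·R_C = 9.5 − 1.78×3.9 = 2.55 V > V_CE(sat), so the active-region assumption holds.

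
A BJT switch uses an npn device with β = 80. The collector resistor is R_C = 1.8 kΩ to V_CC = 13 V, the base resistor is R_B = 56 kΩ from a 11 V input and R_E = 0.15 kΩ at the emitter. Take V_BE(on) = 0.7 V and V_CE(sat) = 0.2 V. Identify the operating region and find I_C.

Assume active: I_B = (11 − 0.7)/(56 + 81×0.15) = 0.151 mA, I_C = β·I_B = 12.1 mA.
Then V_CE = 13 − 12.1×1.8 − 12.2×0.15 = -10.6 V < 0.2 V — the active assumption fails.
Re-solve with V_CE = 0.2 V. KCL at the emitter: V_E/R_E = (V_BB−0.7−V_E)/R_B + (V_CC−0.2−V_E)/R_C, giving V_E = 1.01 V.
I_C = (V_CC − 0.2 − V_E)/R_C = (12.8 − 1.01)/1.8 = 6.55 mA.
Check: I_B = (10.3 − 1.01)/56 = 0.166 mA, and β·I_B = 13.3 mA > I_C, confirming saturation.

saturation; I_C ≈ 6.6 mA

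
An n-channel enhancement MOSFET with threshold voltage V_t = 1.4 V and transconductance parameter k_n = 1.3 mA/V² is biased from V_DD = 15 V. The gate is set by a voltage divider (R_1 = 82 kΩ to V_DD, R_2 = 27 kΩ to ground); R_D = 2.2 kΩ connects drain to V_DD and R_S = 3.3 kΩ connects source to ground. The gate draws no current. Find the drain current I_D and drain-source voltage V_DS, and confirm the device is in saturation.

I_D ≈ 0.45 mA, V_DS ≈ 13 V

V_G = V_DD·R_2/(R_1+R_2) = 15×27/109 = 3.72 V.
Assume saturation: I_D = (k_n/2)(V_GS − V_t)² with V_GS = V_G − I_D·R_S = 3.72 − 3.3·I_D.
Substituting gives 7.08·I_D² − 10.9·I_D + 3.49 = 0, with roots I_D = 0.45 or 1.1 mA.
The root I_D = 1.1 mA gives V_GS = 0.102 V ≤ V_t, so take I_D = 0.45 mA.
Then V_GS = 2.23 V and V_DS = V_DD − I_D(R_D+R_S) = 15 − 0.45×5.5 = 12.5 V.
Saturation requires V_DS ≥ V_GS − V_t = 0.832 V; 12.5 ≥ 0.832 ✓.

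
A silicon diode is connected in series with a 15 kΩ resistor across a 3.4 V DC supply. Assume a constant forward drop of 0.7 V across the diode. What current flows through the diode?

KVL around the loop: 3.4 = V_D + I·R = 0.7 + I × 15 kΩ.
So I = (3.4 − 0.7) / 15 kΩ = 2.7 / 15 = 0.18 mA.

I ≈ 0.18 mA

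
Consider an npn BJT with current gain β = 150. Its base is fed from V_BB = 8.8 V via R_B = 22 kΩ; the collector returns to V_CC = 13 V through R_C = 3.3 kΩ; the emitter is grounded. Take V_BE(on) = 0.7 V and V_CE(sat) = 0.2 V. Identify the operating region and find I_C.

saturation; I_C ≈ 3.9 mA

Assume active: I_B = (8.8 − 0.7)/22 = 0.368 mA, giving I_C = β·I_B = 55.2 mA.
But then V_CE = 13 − 55.2×3.3 = -169 V < V_CE(sat) = 0.2 V — impossible in the active region.
So the transistor is saturated. With V_CE = 0.2 V, I_C = (V_CC − 0.2)/R_C = 12.8/3.3 = 3.88 mA.
Check: β·I_B = 55.2 mA > I_C = 3.88 mA, confirming saturation.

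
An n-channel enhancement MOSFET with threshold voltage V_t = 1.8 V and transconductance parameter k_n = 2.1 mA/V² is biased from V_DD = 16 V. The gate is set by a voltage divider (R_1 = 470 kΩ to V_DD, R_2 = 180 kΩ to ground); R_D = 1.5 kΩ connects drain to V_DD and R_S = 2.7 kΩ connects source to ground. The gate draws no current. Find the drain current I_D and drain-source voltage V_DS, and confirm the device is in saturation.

I_D ≈ 0.68 mA, V_DS ≈ 13 V

V_G = V_DD·R_2/(R_1+R_2) = 16×180/650 = 4.43 V.
Assume saturation: I_D = (k_n/2)(V_GS − V_t)² with V_GS = V_G − I_D·R_S = 4.43 − 2.7·I_D.
Substituting gives 7.65·I_D² − 15.9·I_D + 7.27 = 0, with roots I_D = 0.677 or 1.4 mA.
The root I_D = 1.4 mA gives V_GS = 0.644 V ≤ V_t, so take I_D = 0.677 mA.
Then V_GS = 2.6 V and V_DS = V_DD − I_D(R_D+R_S) = 16 − 0.677×4.2 = 13.2 V.
Saturation requires V_DS ≥ V_GS − V_t = 0.803 V; 13.2 ≥ 0.803 ✓.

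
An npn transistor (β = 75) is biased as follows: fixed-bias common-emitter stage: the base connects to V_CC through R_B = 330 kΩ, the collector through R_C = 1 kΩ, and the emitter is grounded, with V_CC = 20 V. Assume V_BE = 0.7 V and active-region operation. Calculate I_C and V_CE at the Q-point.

I_C ≈ 4.4 mA, V_CE ≈ 16 V

Base loop: V_CC = I_B·R_B + V_BE, so I_B = (20 − 0.7)/330 kΩ = 0.0585 mA.
In the active region I_C = β·I_B = 75 × 0.0585 = 4.39 mA.
Collector loop: V_CE = V_CC − I_C·R_C = 20 − 4.39×1 = 15.6 V.
Since V_CE = 15.6 V > V_CE(sat) ≈ 0.2 V, the transistor is in the active region as assumed.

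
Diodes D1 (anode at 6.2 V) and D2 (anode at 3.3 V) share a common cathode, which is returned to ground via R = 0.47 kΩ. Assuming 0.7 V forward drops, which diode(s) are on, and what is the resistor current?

Only D1 conducts; I_R ≈ 12 mA

Assume both conduct. Then node N would need to be at both 6.2−0.7 = 5.5 V and 3.3−0.7 = 2.6 V, which is impossible.
Assume only D1 conducts: V_N = 6.2 − 0.7 = 5.5 V, so I_R = 5.5/0.47 = 11.7 mA.
Check D2: its anode-to-cathode voltage is 3.3 − 5.5 = -2.2 V < 0.7 V, so it is off. The assumption is consistent.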